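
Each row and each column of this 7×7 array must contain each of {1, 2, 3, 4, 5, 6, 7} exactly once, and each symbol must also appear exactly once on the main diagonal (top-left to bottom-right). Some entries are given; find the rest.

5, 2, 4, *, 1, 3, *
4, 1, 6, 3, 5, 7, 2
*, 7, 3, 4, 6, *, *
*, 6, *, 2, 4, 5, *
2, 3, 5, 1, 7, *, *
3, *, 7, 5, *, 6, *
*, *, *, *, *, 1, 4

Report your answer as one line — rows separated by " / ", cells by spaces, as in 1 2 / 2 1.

5 2 4 6 1 3 7 / 4 1 6 3 5 7 2 / 1 7 3 4 6 2 5 / 7 6 1 2 4 5 3 / 2 3 5 1 7 4 6 / 3 4 7 5 2 6 1 / 6 5 2 7 3 1 4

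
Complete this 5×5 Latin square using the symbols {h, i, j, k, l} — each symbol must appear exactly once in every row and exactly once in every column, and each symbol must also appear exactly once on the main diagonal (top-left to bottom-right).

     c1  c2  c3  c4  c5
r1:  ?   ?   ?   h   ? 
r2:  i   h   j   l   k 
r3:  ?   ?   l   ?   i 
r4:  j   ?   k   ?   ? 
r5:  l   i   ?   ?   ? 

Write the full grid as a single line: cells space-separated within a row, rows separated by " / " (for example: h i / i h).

(r1,c1): row 1 has {h}; column 1 has {i,j,l}; the diagonal has {h,l}, so it must be k.
(r1,c3): row 1 has {h,k}; column 3 has {j,k,l}, so it must be i.
(r3,c1): row 3 has {i,l}; column 1 has {i,j,k,l}, so it must be h.
(r4,c2): row 4 has {j,k}; column 2 has {h,i}, so it must be l.
(r4,c4): row 4 has {j,k,l}; column 4 has {h,l}; the diagonal has {h,k,l}, so it must be i.
(r4,c5): row 4 has {i,j,k,l}; column 5 has {i,k}, so it must be h.
(r5,c3): row 5 has {i,l}; column 3 has {i,j,k,l}, so it must be h.
(r5,c5): row 5 has {h,i,l}; column 5 has {h,i,k}; the diagonal has {h,i,k,l}, so it must be j.
(r1,c2): row 1 has {h,i,k}; column 2 has {h,i,l}, so it must be j.
(r1,c5): row 1 has {h,i,j,k}; column 5 has {h,i,j,k}, so it must be l.
(r3,c2): row 3 has {h,i,l}; column 2 has {h,i,j,l}, so it must be k.
(r3,c4): row 3 has {h,i,k,l}; column 4 has {h,i,l}, so it must be j.
(r5,c4): row 5 has {h,i,j,l}; column 4 has {h,i,j,l}, so it must be k.

k j i h l / i h j l k / h k l j i / j l k i h / l i h k j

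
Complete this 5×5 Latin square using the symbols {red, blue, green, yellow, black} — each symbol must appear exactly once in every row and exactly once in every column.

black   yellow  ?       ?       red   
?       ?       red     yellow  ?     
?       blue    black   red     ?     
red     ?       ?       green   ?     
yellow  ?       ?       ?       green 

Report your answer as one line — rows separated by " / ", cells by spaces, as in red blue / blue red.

black yellow green blue red / blue green red yellow black / green blue black red yellow / red black yellow green blue / yellow red blue black green

At row 1, column 4: row 1 has {red,yellow,black}; column 4 has {red,green,yellow}; that leaves blue.
At row 3, column 1: row 3 has {red,blue,black}; column 1 has {red,yellow,black}; that leaves green.
At row 3, column 5: row 3 has {red,blue,green,black}; column 5 has {red,green}; that leaves yellow.
At row 4, column 2: row 4 has {red,green}; column 2 has {blue,yellow}; that leaves black.
At row 4, column 5: row 4 has {red,green,black}; column 5 has {red,green,yellow}; that leaves blue.
At row 5, column 2: row 5 has {green,yellow}; column 2 has {blue,yellow,black}; that leaves red.
At row 5, column 3: row 5 has {red,green,yellow}; column 3 has {red,black}; that leaves blue.
At row 5, column 4: row 5 has {red,blue,green,yellow}; column 4 has {red,blue,green,yellow}; that leaves black.
At row 1, column 3: row 1 has {red,blue,yellow,black}; column 3 has {red,blue,black}; that leaves green.
At row 2, column 1: row 2 has {red,yellow}; column 1 has {red,green,yellow,black}; that leaves blue.
At row 2, column 2: row 2 has {red,blue,yellow}; column 2 has {red,blue,yellow,black}; that leaves green.
At row 2, column 5: row 2 has {red,blue,green,yellow}; column 5 has {red,blue,green,yellow}; that leaves black.
At row 4, column 3: row 4 has {red,blue,green,black}; column 3 has {red,blue,green,black}; that leaves yellow.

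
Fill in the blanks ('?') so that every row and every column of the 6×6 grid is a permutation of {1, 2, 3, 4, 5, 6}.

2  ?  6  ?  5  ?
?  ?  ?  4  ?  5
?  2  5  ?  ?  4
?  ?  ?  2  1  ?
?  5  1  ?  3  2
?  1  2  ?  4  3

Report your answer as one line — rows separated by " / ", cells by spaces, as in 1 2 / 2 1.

row 1 has {2,5,6}; column 6 has {2,3,4,5} — only 1 is left for (r1,c6).
row 2 has {4,5}; column 3 has {1,2,5,6} — only 3 is left for (r2,c3).
row 3 has {2,4,5}; column 5 has {1,3,4,5} — only 6 is left for (r3,c5).
row 4 has {1,2}; column 3 has {1,2,3,5,6} — only 4 is left for (r4,c3).
row 4 has {1,2,4}; column 6 has {1,2,3,4,5} — only 6 is left for (r4,c6).
row 5 has {1,2,3,5}; column 4 has {2,4} — only 6 is left for (r5,c4).
row 6 has {1,2,3,4}; column 4 has {2,4,6} — only 5 is left for (r6,c4).
row 1 has {1,2,5,6}; column 4 has {2,4,5,6} — only 3 is left for (r1,c4).
row 2 has {3,4,5}; column 2 has {1,2,5} — only 6 is left for (r2,c2).
row 2 has {3,4,5,6}; column 5 has {1,3,4,5,6} — only 2 is left for (r2,c5).
row 3 has {2,4,5,6}; column 4 has {2,3,4,5,6} — only 1 is left for (r3,c4).
row 4 has {1,2,4,6}; column 2 has {1,2,5,6} — only 3 is left for (r4,c2).
row 5 has {1,2,3,5,6}; column 1 has {2} — only 4 is left for (r5,c1).
row 6 has {1,2,3,4,5}; column 1 has {2,4} — only 6 is left for (r6,c1).
row 1 has {1,2,3,5,6}; column 2 has {1,2,3,5,6} — only 4 is left for (r1,c2).
row 2 has {2,3,4,5,6}; column 1 has {2,4,6} — only 1 is left for (r2,c1).
row 3 has {1,2,4,5,6}; column 1 has {1,2,4,6} — only 3 is left for (r3,c1).
row 4 has {1,2,3,4,6}; column 1 has {1,2,3,4,6} — only 5 is left for (r4,c1).

2 4 6 3 5 1 / 1 6 3 4 2 5 / 3 2 5 1 6 4 / 5 3 4 2 1 6 / 4 5 1 6 3 2 / 6 1 2 5 4 3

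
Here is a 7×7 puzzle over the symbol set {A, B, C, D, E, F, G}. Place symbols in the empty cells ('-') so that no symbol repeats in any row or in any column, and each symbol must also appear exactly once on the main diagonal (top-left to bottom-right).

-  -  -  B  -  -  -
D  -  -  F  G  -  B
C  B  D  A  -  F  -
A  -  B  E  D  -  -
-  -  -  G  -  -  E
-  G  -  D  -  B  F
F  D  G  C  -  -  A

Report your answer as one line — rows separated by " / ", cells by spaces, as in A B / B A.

G E F B A C D / D C E F G A B / C B D A E F G / A F B E D G C / B A C G F D E / E G A D C B F / F D G C B E A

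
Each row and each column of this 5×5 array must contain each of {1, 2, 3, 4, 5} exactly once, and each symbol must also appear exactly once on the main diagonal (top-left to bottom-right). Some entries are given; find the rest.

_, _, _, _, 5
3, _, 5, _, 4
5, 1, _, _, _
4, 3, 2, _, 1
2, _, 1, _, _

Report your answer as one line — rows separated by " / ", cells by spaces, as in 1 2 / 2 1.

1 4 3 2 5 / 3 2 5 1 4 / 5 1 4 3 2 / 4 3 2 5 1 / 2 5 1 4 3

(r1,c1) = 1
(r2,c2) = 2
(r2,c4) = 1
(r4,c4) = 5
(r5,c5) = 3
(r1,c2) = 4
(r1,c3) = 3
(r1,c4) = 2
(r3,c3) = 4
(r3,c4) = 3
(r3,c5) = 2
(r5,c2) = 5
(r5,c4) = 4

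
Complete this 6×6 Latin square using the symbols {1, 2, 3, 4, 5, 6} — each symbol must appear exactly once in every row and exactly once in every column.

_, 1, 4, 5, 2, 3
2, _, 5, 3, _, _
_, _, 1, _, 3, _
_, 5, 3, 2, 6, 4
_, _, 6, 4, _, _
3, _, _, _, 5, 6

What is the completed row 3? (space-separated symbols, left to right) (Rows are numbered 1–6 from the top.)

4 2 1 6 3 5

(r1,c1) = 6
(r2,c6) = 1
(r3,c4) = 6
(r4,c1) = 1
(r5,c1) = 5
(r5,c5) = 1
(r5,c6) = 2
(r6,c3) = 2
(r6,c4) = 1
(r2,c5) = 4
(r3,c1) = 4
(r3,c2) = 2
(r3,c6) = 5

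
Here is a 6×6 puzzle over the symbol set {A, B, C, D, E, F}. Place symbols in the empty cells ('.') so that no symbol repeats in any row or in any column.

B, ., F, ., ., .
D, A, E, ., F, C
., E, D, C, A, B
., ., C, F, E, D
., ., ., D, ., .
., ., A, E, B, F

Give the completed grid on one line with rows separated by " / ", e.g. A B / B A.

B C F A D E / D A E B F C / F E D C A B / A B C F E D / E F B D C A / C D A E B F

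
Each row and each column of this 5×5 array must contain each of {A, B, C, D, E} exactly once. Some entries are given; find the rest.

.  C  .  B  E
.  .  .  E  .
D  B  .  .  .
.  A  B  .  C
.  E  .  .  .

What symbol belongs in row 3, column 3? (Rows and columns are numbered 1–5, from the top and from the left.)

E

(r1,c1): row 1 has {B,C,E}; column 1 has {D}, so it must be A.
(r1,c3): row 1 has {A,B,C,E}; column 3 has {B}, so it must be D.
(r2,c2): row 2 has {E}; column 2 has {A,B,C,E}, so it must be D.
(r3,c5): row 3 has {B,D}; column 5 has {C,E}, so it must be A.
(r4,c1): row 4 has {A,B,C}; column 1 has {A,D}, so it must be E.
(r4,c4): row 4 has {A,B,C,E}; column 4 has {B,E}, so it must be D.
(r2,c5): row 2 has {D,E}; column 5 has {A,C,E}, so it must be B.
(r3,c4): row 3 has {A,B,D}; column 4 has {B,D,E}, so it must be C.
(r5,c4): row 5 has {E}; column 4 has {B,C,D,E}, so it must be A.
(r5,c5): row 5 has {A,E}; column 5 has {A,B,C,E}, so it must be D.
(r2,c1): row 2 has {B,D,E}; column 1 has {A,D,E}, so it must be C.
(r2,c3): row 2 has {B,C,D,E}; column 3 has {B,D}, so it must be A.
(r3,c3): row 3 has {A,B,C,D}; column 3 has {A,B,D}, so it must be E.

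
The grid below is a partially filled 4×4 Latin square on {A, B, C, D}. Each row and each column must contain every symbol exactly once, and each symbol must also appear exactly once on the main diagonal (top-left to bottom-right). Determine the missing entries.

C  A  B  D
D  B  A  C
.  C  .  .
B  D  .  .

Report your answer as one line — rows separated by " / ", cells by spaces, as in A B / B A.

C A B D / D B A C / A C D B / B D C A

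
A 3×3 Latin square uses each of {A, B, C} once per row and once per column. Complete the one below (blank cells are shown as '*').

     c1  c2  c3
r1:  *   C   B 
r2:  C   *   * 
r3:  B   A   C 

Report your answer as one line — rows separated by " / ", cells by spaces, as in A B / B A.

A C B / C B A / B A C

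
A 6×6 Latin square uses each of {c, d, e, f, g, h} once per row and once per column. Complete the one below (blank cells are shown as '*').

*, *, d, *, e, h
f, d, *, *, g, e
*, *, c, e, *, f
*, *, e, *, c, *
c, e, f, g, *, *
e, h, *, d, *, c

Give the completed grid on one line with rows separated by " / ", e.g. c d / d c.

g c d f e h / f d h c g e / h g c e d f / d f e h c g / c e f g h d / e h g d f c

At row 1, column 1: row 1 has {d,e,h}; column 1 has {c,e,f}; that leaves g.
At row 2, column 3: row 2 has {d,e,f,g}; column 3 has {c,d,e,f}; that leaves h.
At row 2, column 4: row 2 has {d,e,f,g,h}; column 4 has {d,e,g}; that leaves c.
At row 3, column 2: row 3 has {c,e,f}; column 2 has {d,e,h}; that leaves g.
At row 4, column 2: row 4 has {c,e}; column 2 has {d,e,g,h}; that leaves f.
At row 4, column 4: row 4 has {c,e,f}; column 4 has {c,d,e,g}; that leaves h.
At row 5, column 6: row 5 has {c,e,f,g}; column 6 has {c,e,f,h}; that leaves d.
At row 6, column 3: row 6 has {c,d,e,h}; column 3 has {c,d,e,f,h}; that leaves g.
At row 6, column 5: row 6 has {c,d,e,g,h}; column 5 has {c,e,g}; that leaves f.
At row 1, column 2: row 1 has {d,e,g,h}; column 2 has {d,e,f,g,h}; that leaves c.
At row 1, column 4: row 1 has {c,d,e,g,h}; column 4 has {c,d,e,g,h}; that leaves f.
At row 4, column 1: row 4 has {c,e,f,h}; column 1 has {c,e,f,g}; that leaves d.
At row 4, column 6: row 4 has {c,d,e,f,h}; column 6 has {c,d,e,f,h}; that leaves g.
At row 5, column 5: row 5 has {c,d,e,f,g}; column 5 has {c,e,f,g}; that leaves h.
At row 3, column 1: row 3 has {c,e,f,g}; column 1 has {c,d,e,f,g}; that leaves h.
At row 3, column 5: row 3 has {c,e,f,g,h}; column 5 has {c,e,f,g,h}; that leaves d.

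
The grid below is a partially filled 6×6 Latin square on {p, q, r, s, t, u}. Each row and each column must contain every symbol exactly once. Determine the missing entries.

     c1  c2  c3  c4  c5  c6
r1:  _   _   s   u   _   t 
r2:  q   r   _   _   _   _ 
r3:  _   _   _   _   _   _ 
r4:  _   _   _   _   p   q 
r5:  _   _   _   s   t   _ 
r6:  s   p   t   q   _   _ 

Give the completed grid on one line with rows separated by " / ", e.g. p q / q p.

p q s u r t / q r p t s u / u t r p q s / t s u r p q / r u q s t p / s p t q u r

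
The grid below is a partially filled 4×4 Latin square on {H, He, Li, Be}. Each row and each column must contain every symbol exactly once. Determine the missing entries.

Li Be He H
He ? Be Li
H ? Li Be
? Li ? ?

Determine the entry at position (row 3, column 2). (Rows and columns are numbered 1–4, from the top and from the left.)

He

(r2,c2) = H
(r3,c2) = He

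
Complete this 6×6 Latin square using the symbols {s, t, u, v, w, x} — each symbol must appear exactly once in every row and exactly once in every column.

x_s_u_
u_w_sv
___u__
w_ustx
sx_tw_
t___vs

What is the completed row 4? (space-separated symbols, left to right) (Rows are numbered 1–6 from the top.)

w v u s t x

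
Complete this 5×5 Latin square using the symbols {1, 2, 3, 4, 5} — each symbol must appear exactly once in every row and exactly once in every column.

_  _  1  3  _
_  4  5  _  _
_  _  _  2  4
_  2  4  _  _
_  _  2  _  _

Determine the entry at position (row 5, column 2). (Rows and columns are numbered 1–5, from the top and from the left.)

3

(r1,c2) = 5
(r1,c5) = 2
(r2,c4) = 1
(r2,c5) = 3
(r3,c3) = 3
(r4,c4) = 5
(r4,c5) = 1
(r5,c4) = 4
(r5,c5) = 5
(r1,c1) = 4
(r2,c1) = 2
(r3,c2) = 1
(r4,c1) = 3
(r5,c1) = 1
(r5,c2) = 3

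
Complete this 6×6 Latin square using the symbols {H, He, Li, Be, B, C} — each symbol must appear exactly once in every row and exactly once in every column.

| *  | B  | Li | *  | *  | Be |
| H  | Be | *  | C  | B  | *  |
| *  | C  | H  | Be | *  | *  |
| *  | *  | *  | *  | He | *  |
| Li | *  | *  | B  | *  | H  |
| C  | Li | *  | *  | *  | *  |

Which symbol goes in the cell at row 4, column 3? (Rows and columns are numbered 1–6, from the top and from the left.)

B

(r1,c1) = He
(r1,c4) = H
(r1,c5) = C
(r2,c3) = He
(r2,c6) = Li
(r3,c1) = B
(r3,c5) = Li
(r3,c6) = He
(r4,c1) = Be
(r4,c2) = H
(r4,c4) = Li
(r5,c2) = He
(r5,c5) = Be
(r6,c4) = He
(r6,c5) = H
(r6,c6) = B
(r4,c6) = C
(r5,c3) = C
(r6,c3) = Be
(r4,c3) = B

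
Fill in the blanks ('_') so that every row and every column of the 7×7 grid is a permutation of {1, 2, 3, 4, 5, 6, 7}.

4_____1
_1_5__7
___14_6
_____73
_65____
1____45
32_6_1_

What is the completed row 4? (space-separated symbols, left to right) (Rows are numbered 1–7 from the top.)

5 4 1 2 6 7 3

(r7,c7) = 4
(r5,c7) = 2
(r7,c3) = 7
(r7,c5) = 5
(r5,c1) = 7
(r5,c6) = 3
(r5,c4) = 4
(r5,c5) = 1
(r4,c4) = 2
(r4,c5) = 6
(r4,c1) = 5
(r4,c2) = 4
(r4,c3) = 1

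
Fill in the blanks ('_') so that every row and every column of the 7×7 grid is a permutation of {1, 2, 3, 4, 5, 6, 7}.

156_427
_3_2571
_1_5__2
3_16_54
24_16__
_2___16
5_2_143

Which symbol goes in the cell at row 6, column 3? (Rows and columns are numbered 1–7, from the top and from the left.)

At row 1, column 4: row 1 has {1,2,4,5,6,7}; column 4 has {1,2,5,6}; that leaves 3.
At row 2, column 3: row 2 has {1,2,3,5,7}; column 3 has {1,2,6}; that leaves 4.
At row 4, column 2: row 4 has {1,3,4,5,6}; column 2 has {1,2,3,4,5}; that leaves 7.
At row 4, column 5: row 4 has {1,3,4,5,6,7}; column 5 has {1,4,5,6}; that leaves 2.
At row 5, column 6: row 5 has {1,2,4,6}; column 6 has {1,2,4,5,7}; that leaves 3.
At row 5, column 7: row 5 has {1,2,3,4,6}; column 7 has {1,2,3,4,6,7}; that leaves 5.
At row 7, column 2: row 7 has {1,2,3,4,5}; column 2 has {1,2,3,4,5,7}; that leaves 6.
At row 7, column 4: row 7 has {1,2,3,4,5,6}; column 4 has {1,2,3,5,6}; that leaves 7.
At row 2, column 1: row 2 has {1,2,3,4,5,7}; column 1 has {1,2,3,5}; that leaves 6.
At row 3, column 6: row 3 has {1,2,5}; column 6 has {1,2,3,4,5,7}; that leaves 6.
At row 5, column 3: row 5 has {1,2,3,4,5,6}; column 3 has {1,2,4,6}; that leaves 7.
At row 6, column 4: row 6 has {1,2,6}; column 4 has {1,2,3,5,6,7}; that leaves 4.
At row 3, column 3: row 3 has {1,2,5,6}; column 3 has {1,2,4,6,7}; that leaves 3.
At row 3, column 5: row 3 has {1,2,3,5,6}; column 5 has {1,2,4,5,6}; that leaves 7.
At row 6, column 1: row 6 has {1,2,4,6}; column 1 has {1,2,3,5,6}; that leaves 7.
At row 6, column 3: row 6 has {1,2,4,6,7}; column 3 has {1,2,3,4,6,7}; that leaves 5.

5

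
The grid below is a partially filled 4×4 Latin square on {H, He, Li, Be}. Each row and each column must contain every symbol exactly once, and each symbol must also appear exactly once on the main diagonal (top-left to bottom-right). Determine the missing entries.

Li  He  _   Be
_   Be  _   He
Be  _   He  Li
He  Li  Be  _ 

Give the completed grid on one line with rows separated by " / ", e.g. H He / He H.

(r1,c3): row 1 has {He,Li,Be}; column 3 has {He,Be}, so it must be H.
(r2,c1): row 2 has {He,Be}; column 1 has {He,Li,Be}, so it must be H.
(r2,c3): row 2 has {H,He,Be}; column 3 has {H,He,Be}, so it must be Li.
(r3,c2): row 3 has {He,Li,Be}; column 2 has {He,Li,Be}, so it must be H.
(r4,c4): row 4 has {He,Li,Be}; column 4 has {He,Li,Be}; the diagonal has {He,Li,Be}, so it must be H.

Li He H Be / H Be Li He / Be H He Li / He Li Be H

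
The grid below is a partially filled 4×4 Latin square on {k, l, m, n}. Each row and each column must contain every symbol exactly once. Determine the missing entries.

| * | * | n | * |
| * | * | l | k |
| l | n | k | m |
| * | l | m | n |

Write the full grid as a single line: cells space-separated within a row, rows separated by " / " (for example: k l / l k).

At row 1, column 4: row 1 has {n}; column 4 has {k,m,n}; that leaves l.
At row 2, column 2: row 2 has {k,l}; column 2 has {l,n}; that leaves m.
At row 4, column 1: row 4 has {l,m,n}; column 1 has {l}; that leaves k.
At row 1, column 1: row 1 has {l,n}; column 1 has {k,l}; that leaves m.
At row 1, column 2: row 1 has {l,m,n}; column 2 has {l,m,n}; that leaves k.
At row 2, column 1: row 2 has {k,l,m}; column 1 has {k,l,m}; that leaves n.

m k n l / n m l k / l n k m / k l m n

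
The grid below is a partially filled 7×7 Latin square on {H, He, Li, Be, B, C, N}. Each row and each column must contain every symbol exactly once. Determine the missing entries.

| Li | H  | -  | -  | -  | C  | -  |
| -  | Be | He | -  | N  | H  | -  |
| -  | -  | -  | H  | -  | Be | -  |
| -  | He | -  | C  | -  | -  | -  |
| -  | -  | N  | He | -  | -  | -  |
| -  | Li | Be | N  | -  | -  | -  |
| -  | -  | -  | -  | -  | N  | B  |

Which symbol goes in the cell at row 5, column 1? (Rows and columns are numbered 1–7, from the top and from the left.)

Be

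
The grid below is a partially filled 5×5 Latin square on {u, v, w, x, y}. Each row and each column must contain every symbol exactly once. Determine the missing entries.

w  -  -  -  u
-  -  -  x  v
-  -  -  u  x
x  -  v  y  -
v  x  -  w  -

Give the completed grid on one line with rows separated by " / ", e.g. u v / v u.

w y x v u / u w y x v / y v w u x / x u v y w / v x u w y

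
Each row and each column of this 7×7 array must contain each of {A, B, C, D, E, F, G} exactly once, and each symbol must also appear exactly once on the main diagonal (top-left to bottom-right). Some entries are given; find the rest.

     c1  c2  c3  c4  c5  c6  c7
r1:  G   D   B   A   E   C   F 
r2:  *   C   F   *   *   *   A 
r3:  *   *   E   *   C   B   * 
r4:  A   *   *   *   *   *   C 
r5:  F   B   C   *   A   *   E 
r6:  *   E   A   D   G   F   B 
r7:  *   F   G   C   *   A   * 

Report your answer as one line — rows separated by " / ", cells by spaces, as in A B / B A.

(r3,c1) = D
(r3,c7) = G
(r4,c2) = G
(r4,c3) = D
(r4,c4) = B
(r4,c5) = F
(r4,c6) = E
(r5,c4) = G
(r5,c6) = D
(r6,c1) = C
(r7,c7) = D
(r2,c4) = E
(r2,c6) = G
(r3,c2) = A
(r3,c4) = F
(r7,c5) = B
(r2,c1) = B
(r2,c5) = D
(r7,c1) = E

G D B A E C F / B C F E D G A / D A E F C B G / A G D B F E C / F B C G A D E / C E A D G F B / E F G C B A D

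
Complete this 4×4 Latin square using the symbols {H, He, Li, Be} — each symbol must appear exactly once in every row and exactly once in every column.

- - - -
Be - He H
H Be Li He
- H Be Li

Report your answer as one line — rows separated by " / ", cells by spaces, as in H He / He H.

Cell (r1,c3): row 1 is empty so far; column 3 has {He,Li,Be} → H.
Cell (r1,c4): row 1 has {H}; column 4 has {H,He,Li} → Be.
Cell (r2,c2): row 2 has {H,He,Be}; column 2 has {H,Be} → Li.
Cell (r4,c1): row 4 has {H,Li,Be}; column 1 has {H,Be} → He.
Cell (r1,c1): row 1 has {H,Be}; column 1 has {H,He,Be} → Li.
Cell (r1,c2): row 1 has {H,Li,Be}; column 2 has {H,Li,Be} → He.

Li He H Be / Be Li He H / H Be Li He / He H Be Li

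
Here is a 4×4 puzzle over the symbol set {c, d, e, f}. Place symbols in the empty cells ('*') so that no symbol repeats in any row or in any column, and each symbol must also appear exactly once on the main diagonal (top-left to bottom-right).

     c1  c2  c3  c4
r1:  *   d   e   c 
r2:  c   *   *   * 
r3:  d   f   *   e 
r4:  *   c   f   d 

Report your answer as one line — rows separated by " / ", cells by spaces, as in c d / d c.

f d e c / c e d f / d f c e / e c f d

(r1,c1) = f
(r2,c2) = e
(r2,c3) = d
(r2,c4) = f
(r3,c3) = c
(r4,c1) = e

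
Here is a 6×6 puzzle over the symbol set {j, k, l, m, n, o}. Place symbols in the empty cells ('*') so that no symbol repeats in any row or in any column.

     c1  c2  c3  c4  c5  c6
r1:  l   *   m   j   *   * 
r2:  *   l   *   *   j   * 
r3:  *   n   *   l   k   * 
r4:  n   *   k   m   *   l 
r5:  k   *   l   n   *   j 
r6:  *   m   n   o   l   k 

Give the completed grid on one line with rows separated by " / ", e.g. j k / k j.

l k m j n o / m l o k j n / o n j l k m / n j k m o l / k o l n m j / j m n o l k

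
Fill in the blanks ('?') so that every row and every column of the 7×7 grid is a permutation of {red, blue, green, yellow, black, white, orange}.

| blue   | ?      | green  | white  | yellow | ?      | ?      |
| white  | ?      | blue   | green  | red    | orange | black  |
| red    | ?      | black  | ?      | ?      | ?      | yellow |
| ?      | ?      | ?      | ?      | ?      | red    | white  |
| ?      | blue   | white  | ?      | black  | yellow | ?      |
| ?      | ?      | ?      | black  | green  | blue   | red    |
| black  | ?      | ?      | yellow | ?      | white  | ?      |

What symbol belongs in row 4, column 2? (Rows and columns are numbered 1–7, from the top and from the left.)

black

(r1,c6) = black
(r1,c7) = orange
(r2,c2) = yellow
(r3,c6) = green
(r5,c7) = green
(r7,c7) = blue
(r1,c2) = red
(r5,c1) = orange
(r5,c4) = red
(r6,c1) = yellow
(r6,c3) = orange
(r7,c3) = red
(r7,c5) = orange
(r4,c1) = green
(r4,c3) = yellow
(r4,c5) = blue
(r6,c2) = white
(r7,c2) = green
(r3,c2) = orange
(r3,c4) = blue
(r3,c5) = white
(r4,c2) = black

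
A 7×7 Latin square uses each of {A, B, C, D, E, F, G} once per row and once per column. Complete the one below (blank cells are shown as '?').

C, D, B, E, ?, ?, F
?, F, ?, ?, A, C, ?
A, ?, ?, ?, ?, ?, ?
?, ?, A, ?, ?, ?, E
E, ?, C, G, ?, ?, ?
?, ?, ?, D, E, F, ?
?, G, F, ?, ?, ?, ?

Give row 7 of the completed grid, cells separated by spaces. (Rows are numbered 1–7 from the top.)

Cell (r1,c5): row 1 has {B,C,D,E,F}; column 5 has {A,E} → G.
Cell (r1,c6): row 1 has {B,C,D,E,F,G}; column 6 has {C,F} → A.
Cell (r2,c4): row 2 has {A,C,F}; column 4 has {D,E,G} → B.
Cell (r6,c3): row 6 has {D,E,F}; column 3 has {A,B,C,F} → G.
Cell (r6,c1): row 6 has {D,E,F,G}; column 1 has {A,C,E} → B.
Cell (r7,c1): row 7 has {F,G}; column 1 has {A,B,C,E} → D.
Cell (r2,c1): row 2 has {A,B,C,F}; column 1 has {A,B,C,D,E} → G.
Cell (r2,c7): row 2 has {A,B,C,F,G}; column 7 has {E,F} → D.
Cell (r4,c1): row 4 has {A,E}; column 1 has {A,B,C,D,E,G} → F.
Cell (r4,c4): row 4 has {A,E,F}; column 4 has {B,D,E,G} → C.
Cell (r7,c4): row 7 has {D,F,G}; column 4 has {B,C,D,E,G} → A.
Cell (r2,c3): row 2 has {A,B,C,D,F,G}; column 3 has {A,B,C,F,G} → E.
Cell (r3,c3): row 3 has {A}; column 3 has {A,B,C,E,F,G} → D.
Cell (r3,c4): row 3 has {A,D}; column 4 has {A,B,C,D,E,G} → F.
Cell (r4,c2): row 4 has {A,C,E,F}; column 2 has {D,F,G} → B.
Cell (r4,c5): row 4 has {A,B,C,E,F}; column 5 has {A,E,G} → D.
Cell (r4,c6): row 4 has {A,B,C,D,E,F}; column 6 has {A,C,F} → G.
Cell (r5,c2): row 5 has {C,E,G}; column 2 has {B,D,F,G} → A.
Cell (r5,c7): row 5 has {A,C,E,G}; column 7 has {D,E,F} → B.
Cell (r6,c2): row 6 has {B,D,E,F,G}; column 2 has {A,B,D,F,G} → C.
Cell (r6,c7): row 6 has {B,C,D,E,F,G}; column 7 has {B,D,E,F} → A.
Cell (r7,c7): row 7 has {A,D,F,G}; column 7 has {A,B,D,E,F} → C.
Cell (r3,c2): row 3 has {A,D,F}; column 2 has {A,B,C,D,F,G} → E.
Cell (r3,c6): row 3 has {A,D,E,F}; column 6 has {A,C,F,G} → B.
Cell (r3,c7): row 3 has {A,B,D,E,F}; column 7 has {A,B,C,D,E,F} → G.
Cell (r5,c5): row 5 has {A,B,C,E,G}; column 5 has {A,D,E,G} → F.
Cell (r5,c6): row 5 has {A,B,C,E,F,G}; column 6 has {A,B,C,F,G} → D.
Cell (r7,c5): row 7 has {A,C,D,F,G}; column 5 has {A,D,E,F,G} → B.
Cell (r7,c6): row 7 has {A,B,C,D,F,G}; column 6 has {A,B,C,D,F,G} → E.

D G F A B E C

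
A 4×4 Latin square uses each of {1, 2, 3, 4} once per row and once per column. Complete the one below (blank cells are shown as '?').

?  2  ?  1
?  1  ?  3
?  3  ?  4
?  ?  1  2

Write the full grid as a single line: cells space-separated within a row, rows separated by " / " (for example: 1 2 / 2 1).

row 3 has {3,4}; column 3 has {1} — only 2 is left for (r3,c3).
row 4 has {1,2}; column 2 has {1,2,3} — only 4 is left for (r4,c2).
row 2 has {1,3}; column 3 has {1,2} — only 4 is left for (r2,c3).
row 3 has {2,3,4}; column 1 is empty so far — only 1 is left for (r3,c1).
row 4 has {1,2,4}; column 1 has {1} — only 3 is left for (r4,c1).
row 1 has {1,2}; column 1 has {1,3} — only 4 is left for (r1,c1).
row 1 has {1,2,4}; column 3 has {1,2,4} — only 3 is left for (r1,c3).
row 2 has {1,3,4}; column 1 has {1,3,4} — only 2 is left for (r2,c1).

4 2 3 1 / 2 1 4 3 / 1 3 2 4 / 3 4 1 2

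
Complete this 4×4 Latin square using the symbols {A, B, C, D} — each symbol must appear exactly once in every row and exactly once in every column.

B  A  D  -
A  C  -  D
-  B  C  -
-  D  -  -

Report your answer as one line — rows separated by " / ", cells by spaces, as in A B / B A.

B A D C / A C B D / D B C A / C D A B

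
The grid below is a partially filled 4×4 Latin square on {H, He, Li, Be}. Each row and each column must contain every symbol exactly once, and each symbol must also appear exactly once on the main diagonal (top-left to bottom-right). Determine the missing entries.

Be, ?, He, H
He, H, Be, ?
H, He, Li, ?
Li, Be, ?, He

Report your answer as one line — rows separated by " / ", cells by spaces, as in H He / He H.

Be Li He H / He H Be Li / H He Li Be / Li Be H He

(r1,c2): row 1 has {H,He,Be}; column 2 has {H,He,Be}, so it must be Li.
(r2,c4): row 2 has {H,He,Be}; column 4 has {H,He}, so it must be Li.
(r3,c4): row 3 has {H,He,Li}; column 4 has {H,He,Li}, so it must be Be.
(r4,c3): row 4 has {He,Li,Be}; column 3 has {He,Li,Be}, so it must be H.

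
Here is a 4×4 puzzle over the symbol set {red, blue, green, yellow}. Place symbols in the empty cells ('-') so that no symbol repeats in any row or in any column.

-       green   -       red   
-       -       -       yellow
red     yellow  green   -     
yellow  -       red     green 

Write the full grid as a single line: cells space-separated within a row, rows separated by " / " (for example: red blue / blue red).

blue green yellow red / green red blue yellow / red yellow green blue / yellow blue red green

row 1 has {red,green}; column 1 has {red,yellow} — only blue is left for (r1,c1).
row 1 has {red,blue,green}; column 3 has {red,green} — only yellow is left for (r1,c3).
row 2 has {yellow}; column 1 has {red,blue,yellow} — only green is left for (r2,c1).
row 2 has {green,yellow}; column 3 has {red,green,yellow} — only blue is left for (r2,c3).
row 3 has {red,green,yellow}; column 4 has {red,green,yellow} — only blue is left for (r3,c4).
row 4 has {red,green,yellow}; column 2 has {green,yellow} — only blue is left for (r4,c2).
row 2 has {blue,green,yellow}; column 2 has {blue,green,yellow} — only red is left for (r2,c2).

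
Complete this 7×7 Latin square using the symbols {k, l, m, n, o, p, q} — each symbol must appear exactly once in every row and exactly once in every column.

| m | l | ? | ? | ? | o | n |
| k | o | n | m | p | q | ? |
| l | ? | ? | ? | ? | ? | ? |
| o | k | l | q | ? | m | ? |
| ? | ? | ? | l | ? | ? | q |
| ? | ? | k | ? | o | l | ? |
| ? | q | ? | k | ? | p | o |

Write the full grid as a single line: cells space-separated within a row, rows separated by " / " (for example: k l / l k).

m l q p k o n / k o n m p q l / l m p o q n k / o k l q n m p / p n o l m k q / q p k n o l m / n q m k l p o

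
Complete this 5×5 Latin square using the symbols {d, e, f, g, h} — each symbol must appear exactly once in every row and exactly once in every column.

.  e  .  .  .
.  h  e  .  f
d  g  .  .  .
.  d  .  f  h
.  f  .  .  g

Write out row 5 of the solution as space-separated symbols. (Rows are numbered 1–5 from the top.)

h f d e g

row 1 has {e}; column 5 has {f,g,h} — only d is left for (r1,c5).
row 2 has {e,f,h}; column 1 has {d} — only g is left for (r2,c1).
row 2 has {e,f,g,h}; column 4 has {f} — only d is left for (r2,c4).
row 3 has {d,g}; column 5 has {d,f,g,h} — only e is left for (r3,c5).
row 4 has {d,f,h}; column 1 has {d,g} — only e is left for (r4,c1).
row 4 has {d,e,f,h}; column 3 has {e} — only g is left for (r4,c3).
row 5 has {f,g}; column 1 has {d,e,g} — only h is left for (r5,c1).
row 5 has {f,g,h}; column 3 has {e,g} — only d is left for (r5,c3).
row 5 has {d,f,g,h}; column 4 has {d,f} — only e is left for (r5,c4).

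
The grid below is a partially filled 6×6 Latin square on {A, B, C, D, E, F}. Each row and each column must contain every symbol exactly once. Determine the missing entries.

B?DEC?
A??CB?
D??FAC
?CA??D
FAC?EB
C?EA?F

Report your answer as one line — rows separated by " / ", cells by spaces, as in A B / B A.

B F D E C A / A D F C B E / D E B F A C / E C A B F D / F A C D E B / C B E A D F

(r1,c2) = F
(r1,c6) = A
(r2,c3) = F
(r2,c6) = E
(r3,c3) = B
(r4,c1) = E
(r4,c4) = B
(r4,c5) = F
(r5,c4) = D
(r6,c5) = D
(r2,c2) = D
(r3,c2) = E
(r6,c2) = B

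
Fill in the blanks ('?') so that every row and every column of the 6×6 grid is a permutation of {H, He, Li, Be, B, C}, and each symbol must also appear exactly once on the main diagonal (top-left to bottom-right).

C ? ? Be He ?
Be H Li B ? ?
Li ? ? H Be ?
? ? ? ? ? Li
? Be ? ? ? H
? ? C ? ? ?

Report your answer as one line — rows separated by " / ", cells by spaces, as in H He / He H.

C Li H Be He B / Be H Li B C He / Li He B H Be C / H C Be He B Li / B Be He C Li H / He B C Li H Be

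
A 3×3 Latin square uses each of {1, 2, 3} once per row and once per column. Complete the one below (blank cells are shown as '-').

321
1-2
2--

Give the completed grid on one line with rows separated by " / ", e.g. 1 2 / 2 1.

3 2 1 / 1 3 2 / 2 1 3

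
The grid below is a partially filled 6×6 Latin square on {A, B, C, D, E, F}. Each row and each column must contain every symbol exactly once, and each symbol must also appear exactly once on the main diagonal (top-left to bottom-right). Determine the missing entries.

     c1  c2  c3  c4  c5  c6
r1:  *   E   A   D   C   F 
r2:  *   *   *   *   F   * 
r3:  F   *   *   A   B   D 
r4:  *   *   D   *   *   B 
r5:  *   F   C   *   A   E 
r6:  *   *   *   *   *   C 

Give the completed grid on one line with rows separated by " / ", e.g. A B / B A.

(r1,c1) = B
(r2,c2) = D
(r2,c6) = A
(r3,c2) = C
(r3,c3) = E
(r4,c2) = A
(r4,c4) = F
(r4,c5) = E
(r5,c1) = D
(r5,c4) = B
(r6,c2) = B
(r6,c3) = F
(r6,c4) = E
(r6,c5) = D
(r2,c3) = B
(r2,c4) = C
(r4,c1) = C
(r6,c1) = A
(r2,c1) = E

B E A D C F / E D B C F A / F C E A B D / C A D F E B / D F C B A E / A B F E D C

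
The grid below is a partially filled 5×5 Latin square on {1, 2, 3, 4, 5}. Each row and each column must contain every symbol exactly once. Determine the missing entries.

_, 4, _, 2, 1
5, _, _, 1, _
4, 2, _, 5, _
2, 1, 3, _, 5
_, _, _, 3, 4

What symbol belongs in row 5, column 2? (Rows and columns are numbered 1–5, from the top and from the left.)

5

(r1,c1) = 3
(r1,c3) = 5
(r2,c2) = 3
(r2,c5) = 2
(r3,c3) = 1
(r3,c5) = 3
(r4,c4) = 4
(r5,c1) = 1
(r5,c2) = 5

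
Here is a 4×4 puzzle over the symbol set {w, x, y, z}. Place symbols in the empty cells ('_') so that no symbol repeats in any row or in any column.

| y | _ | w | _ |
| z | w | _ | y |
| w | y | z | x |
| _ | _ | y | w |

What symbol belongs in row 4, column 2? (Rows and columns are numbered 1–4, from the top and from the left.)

z

(r1,c4) = z
(r2,c3) = x
(r4,c1) = x
(r4,c2) = z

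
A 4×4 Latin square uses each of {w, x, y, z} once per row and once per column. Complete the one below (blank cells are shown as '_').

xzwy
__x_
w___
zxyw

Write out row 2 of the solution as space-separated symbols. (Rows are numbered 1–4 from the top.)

y w x z

row 2 has {x}; column 1 has {w,x,z} — only y is left for (r2,c1).
row 2 has {x,y}; column 2 has {x,z} — only w is left for (r2,c2).
row 2 has {w,x,y}; column 4 has {w,y} — only z is left for (r2,c4).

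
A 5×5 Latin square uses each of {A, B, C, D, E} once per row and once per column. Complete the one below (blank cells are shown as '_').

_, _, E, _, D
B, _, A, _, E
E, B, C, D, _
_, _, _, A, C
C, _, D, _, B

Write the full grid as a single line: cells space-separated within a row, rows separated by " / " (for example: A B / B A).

A C E B D / B D A C E / E B C D A / D E B A C / C A D E B

Cell (r1,c1): row 1 has {D,E}; column 1 has {B,C,E} → A.
Cell (r1,c2): row 1 has {A,D,E}; column 2 has {B} → C.
Cell (r1,c4): row 1 has {A,C,D,E}; column 4 has {A,D} → B.
Cell (r2,c2): row 2 has {A,B,E}; column 2 has {B,C} → D.
Cell (r2,c4): row 2 has {A,B,D,E}; column 4 has {A,B,D} → C.
Cell (r3,c5): row 3 has {B,C,D,E}; column 5 has {B,C,D,E} → A.
Cell (r4,c1): row 4 has {A,C}; column 1 has {A,B,C,E} → D.
Cell (r4,c2): row 4 has {A,C,D}; column 2 has {B,C,D} → E.
Cell (r4,c3): row 4 has {A,C,D,E}; column 3 has {A,C,D,E} → B.
Cell (r5,c2): row 5 has {B,C,D}; column 2 has {B,C,D,E} → A.
Cell (r5,c4): row 5 has {A,B,C,D}; column 4 has {A,B,C,D} → E.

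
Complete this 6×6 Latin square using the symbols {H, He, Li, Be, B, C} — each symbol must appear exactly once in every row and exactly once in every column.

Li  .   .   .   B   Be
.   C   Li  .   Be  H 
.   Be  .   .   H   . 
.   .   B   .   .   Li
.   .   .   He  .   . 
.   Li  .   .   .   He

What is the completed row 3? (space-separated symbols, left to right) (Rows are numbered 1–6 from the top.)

C Be He Li H B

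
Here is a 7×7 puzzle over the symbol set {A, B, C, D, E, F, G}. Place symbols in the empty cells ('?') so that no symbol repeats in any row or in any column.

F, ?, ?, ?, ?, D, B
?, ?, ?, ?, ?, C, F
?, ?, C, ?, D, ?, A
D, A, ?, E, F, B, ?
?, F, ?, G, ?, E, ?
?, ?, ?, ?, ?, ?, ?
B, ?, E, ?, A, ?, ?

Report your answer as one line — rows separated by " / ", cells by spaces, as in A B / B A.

F G A C E D B / G E D A B C F / E B C F D G A / D A G E F B C / A F B G C E D / C D F B G A E / B C E D A F G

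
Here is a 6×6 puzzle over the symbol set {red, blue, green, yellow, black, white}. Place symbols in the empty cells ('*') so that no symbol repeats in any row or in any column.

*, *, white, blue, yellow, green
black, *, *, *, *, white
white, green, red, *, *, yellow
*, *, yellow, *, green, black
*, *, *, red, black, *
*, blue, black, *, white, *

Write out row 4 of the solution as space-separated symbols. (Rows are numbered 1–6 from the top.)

blue red yellow white green black

At row 1, column 1: row 1 has {blue,green,yellow,white}; column 1 has {black,white}; that leaves red.
At row 1, column 2: row 1 has {red,blue,green,yellow,white}; column 2 has {blue,green}; that leaves black.
At row 3, column 4: row 3 has {red,green,yellow,white}; column 4 has {red,blue}; that leaves black.
At row 3, column 5: row 3 has {red,green,yellow,black,white}; column 5 has {green,yellow,black,white}; that leaves blue.
At row 4, column 1: row 4 has {green,yellow,black}; column 1 has {red,black,white}; that leaves blue.
At row 4, column 4: row 4 has {blue,green,yellow,black}; column 4 has {red,blue,black}; that leaves white.
At row 5, column 6: row 5 has {red,black}; column 6 has {green,yellow,black,white}; that leaves blue.
At row 6, column 6: row 6 has {blue,black,white}; column 6 has {blue,green,yellow,black,white}; that leaves red.
At row 2, column 5: row 2 has {black,white}; column 5 has {blue,green,yellow,black,white}; that leaves red.
At row 4, column 2: row 4 has {blue,green,yellow,black,white}; column 2 has {blue,green,black}; that leaves red.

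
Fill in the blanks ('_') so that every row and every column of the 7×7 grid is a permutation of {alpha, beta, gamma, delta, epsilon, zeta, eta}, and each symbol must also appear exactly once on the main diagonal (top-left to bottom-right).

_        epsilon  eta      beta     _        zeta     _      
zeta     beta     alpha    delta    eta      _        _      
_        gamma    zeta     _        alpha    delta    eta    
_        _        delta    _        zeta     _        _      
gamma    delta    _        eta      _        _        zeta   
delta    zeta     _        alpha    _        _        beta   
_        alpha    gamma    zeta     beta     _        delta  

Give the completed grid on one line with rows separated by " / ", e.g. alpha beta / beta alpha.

(r1,c1) = alpha
(r1,c7) = gamma
(r2,c7) = epsilon
(r3,c4) = epsilon
(r4,c2) = eta
(r4,c4) = gamma
(r4,c7) = alpha
(r5,c5) = epsilon
(r6,c3) = epsilon
(r6,c5) = gamma
(r6,c6) = eta
(r7,c6) = epsilon
(r1,c5) = delta
(r2,c6) = gamma
(r3,c1) = beta
(r4,c1) = epsilon
(r4,c6) = beta
(r5,c3) = beta
(r5,c6) = alpha
(r7,c1) = eta

alpha epsilon eta beta delta zeta gamma / zeta beta alpha delta eta gamma epsilon / beta gamma zeta epsilon alpha delta eta / epsilon eta delta gamma zeta beta alpha / gamma delta beta eta epsilon alpha zeta / delta zeta epsilon alpha gamma eta beta / eta alpha gamma zeta beta epsilon delta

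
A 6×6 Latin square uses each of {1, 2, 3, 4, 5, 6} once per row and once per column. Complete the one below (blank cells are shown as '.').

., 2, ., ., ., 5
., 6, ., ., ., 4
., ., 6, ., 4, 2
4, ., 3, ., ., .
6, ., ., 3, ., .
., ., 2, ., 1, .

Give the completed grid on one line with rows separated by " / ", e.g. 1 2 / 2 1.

3 2 1 4 6 5 / 2 6 5 1 3 4 / 1 3 6 5 4 2 / 4 1 3 2 5 6 / 6 5 4 3 2 1 / 5 4 2 6 1 3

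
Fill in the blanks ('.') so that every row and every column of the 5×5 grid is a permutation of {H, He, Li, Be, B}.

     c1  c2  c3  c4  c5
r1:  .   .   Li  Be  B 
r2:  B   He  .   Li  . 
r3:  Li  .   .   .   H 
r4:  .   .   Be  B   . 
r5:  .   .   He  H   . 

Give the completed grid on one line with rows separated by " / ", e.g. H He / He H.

He H Li Be B / B He H Li Be / Li Be B He H / H Li Be B He / Be B He H Li

Cell (r1,c2): row 1 has {Li,Be,B}; column 2 has {He} → H.
Cell (r2,c3): row 2 has {He,Li,B}; column 3 has {He,Li,Be} → H.
Cell (r2,c5): row 2 has {H,He,Li,B}; column 5 has {H,B} → Be.
Cell (r3,c3): row 3 has {H,Li}; column 3 has {H,He,Li,Be} → B.
Cell (r3,c4): row 3 has {H,Li,B}; column 4 has {H,Li,Be,B} → He.
Cell (r4,c2): row 4 has {Be,B}; column 2 has {H,He} → Li.
Cell (r4,c5): row 4 has {Li,Be,B}; column 5 has {H,Be,B} → He.
Cell (r5,c1): row 5 has {H,He}; column 1 has {Li,B} → Be.
Cell (r5,c2): row 5 has {H,He,Be}; column 2 has {H,He,Li} → B.
Cell (r5,c5): row 5 has {H,He,Be,B}; column 5 has {H,He,Be,B} → Li.
Cell (r1,c1): row 1 has {H,Li,Be,B}; column 1 has {Li,Be,B} → He.
Cell (r3,c2): row 3 has {H,He,Li,B}; column 2 has {H,He,Li,B} → Be.
Cell (r4,c1): row 4 has {He,Li,Be,B}; column 1 has {He,Li,Be,B} → H.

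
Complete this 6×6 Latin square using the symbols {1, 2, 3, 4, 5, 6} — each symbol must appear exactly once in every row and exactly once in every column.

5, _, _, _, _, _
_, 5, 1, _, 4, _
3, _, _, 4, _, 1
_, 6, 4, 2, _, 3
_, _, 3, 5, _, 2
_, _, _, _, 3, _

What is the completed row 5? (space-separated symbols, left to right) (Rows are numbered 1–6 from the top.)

Cell (r2,c6): row 2 has {1,4,5}; column 6 has {1,2,3} → 6.
Cell (r3,c2): row 3 has {1,3,4}; column 2 has {5,6} → 2.
Cell (r4,c1): row 4 has {2,3,4,6}; column 1 has {3,5} → 1.
Cell (r4,c5): row 4 has {1,2,3,4,6}; column 5 has {3,4} → 5.
Cell (r1,c6): row 1 has {5}; column 6 has {1,2,3,6} → 4.
Cell (r2,c1): row 2 has {1,4,5,6}; column 1 has {1,3,5} → 2.
Cell (r2,c4): row 2 has {1,2,4,5,6}; column 4 has {2,4,5} → 3.
Cell (r3,c5): row 3 has {1,2,3,4}; column 5 has {3,4,5} → 6.
Cell (r5,c5): row 5 has {2,3,5}; column 5 has {3,4,5,6} → 1.
Cell (r6,c6): row 6 has {3}; column 6 has {1,2,3,4,6} → 5.
Cell (r1,c5): row 1 has {4,5}; column 5 has {1,3,4,5,6} → 2.
Cell (r3,c3): row 3 has {1,2,3,4,6}; column 3 has {1,3,4} → 5.
Cell (r5,c2): row 5 has {1,2,3,5}; column 2 has {2,5,6} → 4.
Cell (r6,c2): row 6 has {3,5}; column 2 has {2,4,5,6} → 1.
Cell (r6,c4): row 6 has {1,3,5}; column 4 has {2,3,4,5} → 6.
Cell (r1,c2): row 1 has {2,4,5}; column 2 has {1,2,4,5,6} → 3.
Cell (r1,c3): row 1 has {2,3,4,5}; column 3 has {1,3,4,5} → 6.
Cell (r1,c4): row 1 has {2,3,4,5,6}; column 4 has {2,3,4,5,6} → 1.
Cell (r5,c1): row 5 has {1,2,3,4,5}; column 1 has {1,2,3,5} → 6.

6 4 3 5 1 2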